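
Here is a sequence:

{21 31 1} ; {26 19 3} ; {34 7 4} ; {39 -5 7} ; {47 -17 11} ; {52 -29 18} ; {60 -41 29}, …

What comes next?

First entry goes 21, 26, 34, 39, 47, 52, 60 → 65 (alternating steps +5, +8, +5, +8, …).
Second entry: −12 each step; 31, 19, 7, -5, -17, -29, -41 → -53.
Third entry — each term is the sum of the two before it: 1, 3, 4, 7, 11, 18, 29 → 47.
Putting it together: {65 -53 47}.

{65 -53 47}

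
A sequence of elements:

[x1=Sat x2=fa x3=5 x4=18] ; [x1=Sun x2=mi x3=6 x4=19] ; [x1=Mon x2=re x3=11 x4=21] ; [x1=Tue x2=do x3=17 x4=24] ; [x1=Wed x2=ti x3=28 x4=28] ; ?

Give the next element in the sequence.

[x1=Thu x2=la x3=45 x4=33]

X1 goes Sat, Sun, Mon, Tue, Wed → Thu (runs through the weekdays Mon→Sun).
For the x2, runs backward through the solfège scale do→ti: fa, mi, re, do, ti → la.
X3: 5, 6, 11, 17, 28 → 45 (each term is the sum of the two before it).
X4 goes 18, 19, 21, 24, 28 → 33 (differences are 1, 2, 3, … (increasing by 1 each time)).
Combining the parts gives [x1=Thu x2=la x3=45 x4=33].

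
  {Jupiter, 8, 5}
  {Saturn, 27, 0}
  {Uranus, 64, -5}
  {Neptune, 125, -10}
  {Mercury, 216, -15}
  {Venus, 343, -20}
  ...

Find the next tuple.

For the planet, runs through the planets Mercury→Neptune: Jupiter, Saturn, Uranus, Neptune, Mercury, Venus → Earth.
Second entry: perfect cubes: 2³, 3³, 4³, …, so 8, 27, 64, 125, 216, 343 → 512.
For the third entry, −5 each step: 5, 0, -5, -10, -15, -20 → -25.
Combining the parts gives {Earth, 512, -25}.

{Earth, 512, -25}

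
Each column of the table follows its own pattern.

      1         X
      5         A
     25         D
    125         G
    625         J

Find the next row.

3125  M

First component — ×5 each step: 1, 5, 25, 125, 625 → 3125.
Letter goes X, A, D, G, J → M (letters move forward 3 places in the alphabet, wrapping Z→A).
So the next row is 3125  M.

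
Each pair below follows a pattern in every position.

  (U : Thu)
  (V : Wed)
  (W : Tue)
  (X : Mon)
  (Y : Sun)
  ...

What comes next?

Letter: U, V, W, X, Y → Z (letters move forward 1 place in the alphabet).
Day: runs backward through the weekdays Mon→Sun; Thu, Wed, Tue, Mon, Sun → Sat.
Putting it together: (Z : Sat).

(Z : Sat)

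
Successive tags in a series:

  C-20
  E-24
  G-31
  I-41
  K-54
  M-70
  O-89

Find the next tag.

Q-111

Letter: letters move forward 2 places in the alphabet, so C, E, G, I, K, M, O → Q.
Second component: differences are 4, 7, 10, … (increasing by 3 each time), so 20, 24, 31, 41, 54, 70, 89 → 111.
Putting it together: Q-111.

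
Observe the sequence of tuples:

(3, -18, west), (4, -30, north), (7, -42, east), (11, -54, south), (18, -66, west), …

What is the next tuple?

(29, -78, north)

First slot: each term is the sum of the two before it, so 3, 4, 7, 11, 18 → 29.
Second slot goes -18, -30, -42, -54, -66 → -78 (−12 each step).
Direction goes west, north, east, south, west → north (repeats west → north → east → south).
Putting it together: (29, -78, north).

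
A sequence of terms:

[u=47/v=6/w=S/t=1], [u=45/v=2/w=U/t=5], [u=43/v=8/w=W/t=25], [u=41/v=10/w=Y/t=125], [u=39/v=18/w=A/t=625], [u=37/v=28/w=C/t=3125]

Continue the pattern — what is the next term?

[u=35/v=46/w=E/t=15625]

U: 47, 45, 43, 41, 39, 37 → 35 (−2 each step).
V: 6, 2, 8, 10, 18, 28 → 46 (each term is the sum of the two before it).
W goes S, U, W, Y, A, C → E (letters move forward 2 places in the alphabet, wrapping Z→A).
T: ×5 each step, so 1, 5, 25, 125, 625, 3125 → 15625.
Combining the parts gives [u=35/v=46/w=E/t=15625].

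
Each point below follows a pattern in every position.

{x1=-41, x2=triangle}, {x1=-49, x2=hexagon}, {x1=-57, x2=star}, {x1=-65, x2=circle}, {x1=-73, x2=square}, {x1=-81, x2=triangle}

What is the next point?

{x1=-89, x2=hexagon}

X1: −8 each step; -41, -49, -57, -65, -73, -81 → -89.
X2 goes triangle, hexagon, star, circle, square, triangle → hexagon (repeats triangle → hexagon → star → circle → square).
So the next point is {x1=-89, x2=hexagon}.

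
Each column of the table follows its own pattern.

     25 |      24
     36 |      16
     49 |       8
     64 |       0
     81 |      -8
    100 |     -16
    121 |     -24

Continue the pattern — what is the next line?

144  -32

First component: perfect squares: 5², 6², 7², …, so 25, 36, 49, 64, 81, 100, 121 → 144.
Second component: −8 each step, so 24, 16, 8, 0, -8, -16, -24 → -32.
So the next line is 144  -32.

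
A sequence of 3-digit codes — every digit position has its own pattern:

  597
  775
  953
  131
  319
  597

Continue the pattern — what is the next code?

775

First digit — +2 each step, mod 10: 5, 7, 9, 1, 3, 5 → 7.
Second digit: 9, 7, 5, 3, 1, 9 → 7 (−2 each step, mod 10).
Third digit goes 7, 5, 3, 1, 9, 7 → 5 (−2 each step, mod 10).
Putting it together: 775.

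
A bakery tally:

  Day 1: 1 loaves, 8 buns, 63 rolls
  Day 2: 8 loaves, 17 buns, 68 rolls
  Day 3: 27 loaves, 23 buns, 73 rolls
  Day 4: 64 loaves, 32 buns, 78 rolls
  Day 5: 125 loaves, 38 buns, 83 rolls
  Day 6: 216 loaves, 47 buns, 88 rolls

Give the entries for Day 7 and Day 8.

Loaves goes 1, 8, 27, 64, 125, 216 → 343 → 512 (perfect cubes: 1³, 2³, 3³, …).
Buns: 8, 17, 23, 32, 38, 47 → 53 → 62 (alternating steps +9, +6, +9, +6, …).
Rolls goes 63, 68, 73, 78, 83, 88 → 93 → 98 (+5 each step).
So the next two lines are 343 loaves, 53 buns, 93 rolls and 512 loaves, 62 buns, 98 rolls.

343 loaves, 53 buns, 93 rolls; 512 loaves, 62 buns, 98 rolls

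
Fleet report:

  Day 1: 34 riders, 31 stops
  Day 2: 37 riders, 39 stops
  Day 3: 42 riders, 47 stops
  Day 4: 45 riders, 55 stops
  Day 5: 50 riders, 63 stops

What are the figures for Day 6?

Riders: alternating steps +3, +5, +3, +5, …; 34, 37, 42, 45, 50 → 53.
Stops: +8 each step; 31, 39, 47, 55, 63 → 71.
So the next line is 53 riders, 71 stops.

53 riders, 71 stops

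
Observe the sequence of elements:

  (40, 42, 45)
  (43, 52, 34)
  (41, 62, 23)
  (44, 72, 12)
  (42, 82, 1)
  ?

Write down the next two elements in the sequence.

(45, 92, -10), (43, 102, -21)

First entry: 40, 43, 41, 44, 42 → 45 → 43 (alternating steps +3, −2, +3, −2, …).
Second entry: 42, 52, 62, 72, 82 → 92 → 102 (+10 each step).
Third entry: −11 each step; 45, 34, 23, 12, 1 → -10 → -21.
Putting the parts together: (45, 92, -10) and then (43, 102, -21).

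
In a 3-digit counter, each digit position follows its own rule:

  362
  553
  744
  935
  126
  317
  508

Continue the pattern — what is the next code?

First digit goes 3, 5, 7, 9, 1, 3, 5 → 7 (+2 each step, mod 10).
For the second digit, −1 each step, mod 10: 6, 5, 4, 3, 2, 1, 0 → 9.
Third digit — +1 each step, mod 10: 2, 3, 4, 5, 6, 7, 8 → 9.
Putting it together: 799.

799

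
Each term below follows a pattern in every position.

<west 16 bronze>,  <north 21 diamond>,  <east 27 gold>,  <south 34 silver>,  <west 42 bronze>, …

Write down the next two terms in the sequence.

<north 51 diamond>, <east 61 gold>

Direction goes west, north, east, south, west → north → east (repeats west → north → east → south).
Second component: differences are 5, 6, 7, … (increasing by 1 each time); 16, 21, 27, 34, 42 → 51 → 61.
Rank: bronze, diamond, gold, silver, bronze → diamond → gold (repeats bronze → diamond → gold → silver).
Putting the parts together: <north 51 diamond> and then <east 61 gold>.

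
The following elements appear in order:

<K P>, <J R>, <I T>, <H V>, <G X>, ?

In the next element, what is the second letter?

Z

Second letter goes P, R, T, V, X → Z (letters move forward 2 places in the alphabet).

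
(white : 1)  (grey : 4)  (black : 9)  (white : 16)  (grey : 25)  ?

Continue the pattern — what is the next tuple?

(black : 36)

For the shade, repeats white → grey → black: white, grey, black, white, grey → black.
Second coordinate: perfect squares: 1², 2², 3², …, so 1, 4, 9, 16, 25 → 36.
Putting it together: (black : 36).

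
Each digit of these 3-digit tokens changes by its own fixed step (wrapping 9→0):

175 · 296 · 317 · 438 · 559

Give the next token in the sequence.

For the first digit, +1 each step, mod 10: 1, 2, 3, 4, 5 → 6.
Second digit goes 7, 9, 1, 3, 5 → 7 (+2 each step, mod 10).
Third digit: +1 each step, mod 10; 5, 6, 7, 8, 9 → 0.
Combining the parts gives 670.

670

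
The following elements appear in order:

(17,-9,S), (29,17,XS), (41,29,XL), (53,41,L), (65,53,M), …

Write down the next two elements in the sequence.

(77,65,S), (89,77,XS)

First component — +12 each step: 17, 29, 41, 53, 65 → 77 → 89.
Second component: always the previous value of the first component; -9, 17, 29, 41, 53 → 65 → 77.
Size: runs backward through clothing sizes XS→XL; S, XS, XL, L, M → S → XS.
Putting the parts together: (77,65,S) and then (89,77,XS).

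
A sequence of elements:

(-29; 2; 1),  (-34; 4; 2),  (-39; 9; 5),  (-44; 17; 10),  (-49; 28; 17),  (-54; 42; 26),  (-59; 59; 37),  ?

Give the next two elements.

First slot: −5 each step; -29, -34, -39, -44, -49, -54, -59 → -64 → -69.
Second slot: differences are 2, 5, 8, … (increasing by 3 each time); 2, 4, 9, 17, 28, 42, 59 → 79 → 102.
Third slot: differences are 1, 3, 5, … (increasing by 2 each time); 1, 2, 5, 10, 17, 26, 37 → 50 → 65.
Putting the parts together: (-64; 79; 50) and then (-69; 102; 65).

(-64; 79; 50), (-69; 102; 65)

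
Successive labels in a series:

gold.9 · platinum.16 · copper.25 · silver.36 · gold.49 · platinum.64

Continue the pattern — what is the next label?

copper.81

Metal — repeats gold → platinum → copper → silver: gold, platinum, copper, silver, gold, platinum → copper.
Second component: perfect squares: 3², 4², 5², …, so 9, 16, 25, 36, 49, 64 → 81.
So the next label is copper.81.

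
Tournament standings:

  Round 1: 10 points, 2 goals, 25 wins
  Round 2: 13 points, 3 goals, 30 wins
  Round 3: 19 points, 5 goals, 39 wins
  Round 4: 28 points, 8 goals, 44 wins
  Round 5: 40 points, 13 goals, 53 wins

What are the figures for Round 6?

55 points, 21 goals, 58 wins

Points: 10, 13, 19, 28, 40 → 55 (differences are 3, 6, 9, … (increasing by 3 each time)).
Goals — each term is the sum of the two before it: 2, 3, 5, 8, 13 → 21.
Wins: alternating steps +5, +9, +5, +9, …; 25, 30, 39, 44, 53 → 58.
So the next record is 55 points, 21 goals, 58 wins.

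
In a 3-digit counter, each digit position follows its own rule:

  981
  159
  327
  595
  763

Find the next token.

For the first digit, +2 each step, mod 10: 9, 1, 3, 5, 7 → 9.
Second digit: −3 each step, mod 10, so 8, 5, 2, 9, 6 → 3.
Third digit: 1, 9, 7, 5, 3 → 1 (−2 each step, mod 10).
Combining the parts gives 931.

931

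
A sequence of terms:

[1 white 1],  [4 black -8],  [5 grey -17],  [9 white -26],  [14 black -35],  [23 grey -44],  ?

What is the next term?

For the first entry, each term is the sum of the two before it: 1, 4, 5, 9, 14, 23 → 37.
Shade: repeats white → black → grey; white, black, grey, white, black, grey → white.
Third entry: −9 each step, so 1, -8, -17, -26, -35, -44 → -53.
So the next term is [37 white -53].

[37 white -53]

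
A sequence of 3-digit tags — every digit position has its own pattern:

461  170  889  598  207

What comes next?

916

First digit: −3 each step, mod 10; 4, 1, 8, 5, 2 → 9.
For the second digit, +1 each step, mod 10: 6, 7, 8, 9, 0 → 1.
Third digit: −1 each step, mod 10, so 1, 0, 9, 8, 7 → 6.
Putting it together: 916.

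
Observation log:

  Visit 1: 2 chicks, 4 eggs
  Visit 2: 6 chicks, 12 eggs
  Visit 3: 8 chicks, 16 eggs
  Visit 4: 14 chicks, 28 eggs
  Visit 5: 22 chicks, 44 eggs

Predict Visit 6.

36 chicks, 72 eggs

Chicks goes 2, 6, 8, 14, 22 → 36 (each term is the sum of the two before it).
Eggs: always 2 × the chicks; 4, 12, 16, 28, 44 → 72.
Combining the parts gives 36 chicks, 72 eggs.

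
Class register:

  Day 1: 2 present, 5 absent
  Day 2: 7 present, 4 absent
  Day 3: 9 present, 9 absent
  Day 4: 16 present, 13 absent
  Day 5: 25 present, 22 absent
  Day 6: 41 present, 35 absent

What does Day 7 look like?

66 present, 57 absent

For the present, each term is the sum of the two before it: 2, 7, 9, 16, 25, 41 → 66.
Absent: each term is the sum of the two before it, so 5, 4, 9, 13, 22, 35 → 57.
Putting it together: 66 present, 57 absent.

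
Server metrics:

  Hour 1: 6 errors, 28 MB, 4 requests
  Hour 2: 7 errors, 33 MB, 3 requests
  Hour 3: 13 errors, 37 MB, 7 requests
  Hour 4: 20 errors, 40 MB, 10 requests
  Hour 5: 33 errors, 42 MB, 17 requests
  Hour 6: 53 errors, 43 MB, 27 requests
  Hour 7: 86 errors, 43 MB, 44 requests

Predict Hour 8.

139 errors, 42 MB, 71 requests

Errors: 6, 7, 13, 20, 33, 53, 86 → 139 (each term is the sum of the two before it).
For the MB, differences are 5, 4, 3, … (decreasing by 1 each time): 28, 33, 37, 40, 42, 43, 43 → 42.
Requests goes 4, 3, 7, 10, 17, 27, 44 → 71 (each term is the sum of the two before it).
So the next line is 139 errors, 42 MB, 71 requests.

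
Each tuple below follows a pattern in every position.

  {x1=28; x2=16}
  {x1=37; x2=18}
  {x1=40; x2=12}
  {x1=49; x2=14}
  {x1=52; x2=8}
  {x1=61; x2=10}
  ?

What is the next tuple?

{x1=64; x2=4}

X1 goes 28, 37, 40, 49, 52, 61 → 64 (alternating steps +9, +3, +9, +3, …).
X2: alternating steps +2, −6, +2, −6, …; 16, 18, 12, 14, 8, 10 → 4.
Putting it together: {x1=64; x2=4}.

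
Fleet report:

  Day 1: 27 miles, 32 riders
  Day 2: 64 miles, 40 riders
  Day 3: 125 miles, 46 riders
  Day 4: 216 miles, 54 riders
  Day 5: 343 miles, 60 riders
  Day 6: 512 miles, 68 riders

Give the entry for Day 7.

Miles: perfect cubes: 3³, 4³, 5³, …; 27, 64, 125, 216, 343, 512 → 729.
For the riders, alternating steps +8, +6, +8, +6, …: 32, 40, 46, 54, 60, 68 → 74.
Putting it together: 729 miles, 74 riders.

729 miles, 74 riders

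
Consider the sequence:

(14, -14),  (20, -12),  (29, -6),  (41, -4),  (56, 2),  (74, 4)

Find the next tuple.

First part goes 14, 20, 29, 41, 56, 74 → 95 (differences are 6, 9, 12, … (increasing by 3 each time)).
Second part: alternating steps +2, +6, +2, +6, …; -14, -12, -6, -4, 2, 4 → 10.
Combining the parts gives (95, 10).

(95, 10)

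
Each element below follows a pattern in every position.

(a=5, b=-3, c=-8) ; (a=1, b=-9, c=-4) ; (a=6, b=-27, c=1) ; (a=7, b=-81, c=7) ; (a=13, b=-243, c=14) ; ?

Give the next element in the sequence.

(a=20, b=-729, c=22)

For the a, each term is the sum of the two before it: 5, 1, 6, 7, 13 → 20.
B goes -3, -9, -27, -81, -243 → -729 (×3 each step).
C goes -8, -4, 1, 7, 14 → 22 (differences are 4, 5, 6, … (increasing by 1 each time)).
So the next element is (a=20, b=-729, c=22).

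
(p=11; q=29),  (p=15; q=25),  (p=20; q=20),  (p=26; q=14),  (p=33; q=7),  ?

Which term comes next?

For the p, differences are 4, 5, 6, … (increasing by 1 each time): 11, 15, 20, 26, 33 → 41.
Q: together with the p always sums to 40, so 29, 25, 20, 14, 7 → -1.
Putting it together: (p=41; q=-1).

(p=41; q=-1)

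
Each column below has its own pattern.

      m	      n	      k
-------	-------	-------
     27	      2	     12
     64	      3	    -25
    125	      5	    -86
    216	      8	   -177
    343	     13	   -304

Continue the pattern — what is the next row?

Column m: perfect cubes: 3³, 4³, 5³, …; 27, 64, 125, 216, 343 → 512.
Column n — each term is the sum of the two before it: 2, 3, 5, 8, 13 → 21.
Column k: 12, -25, -86, -177, -304 → -473 (together with the column m always sums to 39).
So the next row is 512  21  -473.

512  21  -473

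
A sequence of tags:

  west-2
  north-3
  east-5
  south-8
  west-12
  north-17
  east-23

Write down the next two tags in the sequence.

Direction: west, north, east, south, west, north, east → south → west (repeats west → north → east → south).
Second component: 2, 3, 5, 8, 12, 17, 23 → 30 → 38 (differences are 1, 2, 3, … (increasing by 1 each time)).
Putting the parts together: south-30 and then west-38.

south-30 then west-38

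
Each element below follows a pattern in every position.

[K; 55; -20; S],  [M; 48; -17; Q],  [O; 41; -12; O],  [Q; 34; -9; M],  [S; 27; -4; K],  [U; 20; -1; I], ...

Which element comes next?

For the first letter, letters move forward 2 places in the alphabet: K, M, O, Q, S, U → W.
Second slot goes 55, 48, 41, 34, 27, 20 → 13 (−7 each step).
Third slot: alternating steps +3, +5, +3, +5, …, so -20, -17, -12, -9, -4, -1 → 4.
Second letter goes S, Q, O, M, K, I → G (letters move back 2 places in the alphabet).
Putting it together: [W; 13; 4; G].

[W; 13; 4; G]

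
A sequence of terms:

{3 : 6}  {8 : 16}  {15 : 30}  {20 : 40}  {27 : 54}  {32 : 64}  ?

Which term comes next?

First entry: alternating steps +5, +7, +5, +7, …; 3, 8, 15, 20, 27, 32 → 39.
Second entry: always 2 × the first entry, so 6, 16, 30, 40, 54, 64 → 78.
Combining the parts gives {39 : 78}.

{39 : 78}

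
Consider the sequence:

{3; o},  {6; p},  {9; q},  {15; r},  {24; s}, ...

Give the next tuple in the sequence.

{39; t}

First slot: each term is the sum of the two before it, so 3, 6, 9, 15, 24 → 39.
Letter: o, p, q, r, s → t (letters move forward 1 place in the alphabet).
So the next tuple is {39; t}.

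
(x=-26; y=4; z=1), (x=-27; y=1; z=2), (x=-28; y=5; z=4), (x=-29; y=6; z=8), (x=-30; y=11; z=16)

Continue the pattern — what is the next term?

(x=-31; y=17; z=32)

For the x, −1 each step: -26, -27, -28, -29, -30 → -31.
Y — each term is the sum of the two before it: 4, 1, 5, 6, 11 → 17.
Z — ×2 each step: 1, 2, 4, 8, 16 → 32.
Putting it together: (x=-31; y=17; z=32).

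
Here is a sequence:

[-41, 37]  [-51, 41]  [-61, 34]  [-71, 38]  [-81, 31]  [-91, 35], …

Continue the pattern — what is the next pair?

First slot — −10 each step: -41, -51, -61, -71, -81, -91 → -101.
Second slot goes 37, 41, 34, 38, 31, 35 → 28 (alternating steps +4, −7, +4, −7, …).
Combining the parts gives [-101, 28].

[-101, 28]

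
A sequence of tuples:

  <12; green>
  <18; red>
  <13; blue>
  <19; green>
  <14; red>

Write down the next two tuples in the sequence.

First component goes 12, 18, 13, 19, 14 → 20 → 15 (alternating steps +6, −5, +6, −5, …).
For the colour, repeats green → red → blue: green, red, blue, green, red → blue → green.
So the next two tuples are <20; blue> and <15; green>.

<20; blue>, <15; green>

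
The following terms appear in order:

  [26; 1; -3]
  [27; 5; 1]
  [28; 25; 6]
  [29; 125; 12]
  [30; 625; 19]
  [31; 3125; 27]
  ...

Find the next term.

[32; 15625; 36]

First entry: 26, 27, 28, 29, 30, 31 → 32 (+1 each step).
For the second entry, ×5 each step: 1, 5, 25, 125, 625, 3125 → 15625.
For the third entry, differences are 4, 5, 6, … (increasing by 1 each time): -3, 1, 6, 12, 19, 27 → 36.
So the next term is [32; 15625; 36].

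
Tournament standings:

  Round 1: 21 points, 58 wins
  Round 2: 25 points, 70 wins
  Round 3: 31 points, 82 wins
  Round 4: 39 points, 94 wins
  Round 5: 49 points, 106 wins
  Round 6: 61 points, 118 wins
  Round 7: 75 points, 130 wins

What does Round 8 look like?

91 points, 142 wins

For the points, differences are 4, 6, 8, … (increasing by 2 each time): 21, 25, 31, 39, 49, 61, 75 → 91.
For the wins, +12 each step: 58, 70, 82, 94, 106, 118, 130 → 142.
So the next row is 91 points, 142 wins.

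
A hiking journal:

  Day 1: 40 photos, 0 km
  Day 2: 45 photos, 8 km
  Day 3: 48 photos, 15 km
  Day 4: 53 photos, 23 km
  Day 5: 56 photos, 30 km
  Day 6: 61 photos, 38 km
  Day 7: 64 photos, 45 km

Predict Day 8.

Photos — alternating steps +5, +3, +5, +3, …: 40, 45, 48, 53, 56, 61, 64 → 69.
Km: 0, 8, 15, 23, 30, 38, 45 → 53 (alternating steps +8, +7, +8, +7, …).
Putting it together: 69 photos, 53 km.

69 photos, 53 km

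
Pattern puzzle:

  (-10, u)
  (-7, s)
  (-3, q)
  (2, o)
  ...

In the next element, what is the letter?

First slot: differences are 3, 4, 5, … (increasing by 1 each time); -10, -7, -3, 2 → 8.
Letter: letters move back 2 places in the alphabet; u, s, q, o → m.

m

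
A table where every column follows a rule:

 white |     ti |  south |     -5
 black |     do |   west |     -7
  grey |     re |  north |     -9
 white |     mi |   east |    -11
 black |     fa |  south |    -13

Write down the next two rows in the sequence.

grey  sol  west  -15; white  la  north  -17

For the shade, repeats white → black → grey: white, black, grey, white, black → grey → white.
Note goes ti, do, re, mi, fa → sol → la (runs through the solfège scale do→ti).
Direction: repeats south → west → north → east; south, west, north, east, south → west → north.
Fourth component — −2 each step: -5, -7, -9, -11, -13 → -15 → -17.
So the next two rows are grey  sol  west  -15 and white  la  north  -17.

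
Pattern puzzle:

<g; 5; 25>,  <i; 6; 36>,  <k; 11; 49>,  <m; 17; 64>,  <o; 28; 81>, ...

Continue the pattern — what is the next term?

Letter: g, i, k, m, o → q (letters move forward 2 places in the alphabet).
Second entry: each term is the sum of the two before it, so 5, 6, 11, 17, 28 → 45.
Third entry goes 25, 36, 49, 64, 81 → 100 (perfect squares: 5², 6², 7², …).
Combining the parts gives <q; 45; 100>.

<q; 45; 100>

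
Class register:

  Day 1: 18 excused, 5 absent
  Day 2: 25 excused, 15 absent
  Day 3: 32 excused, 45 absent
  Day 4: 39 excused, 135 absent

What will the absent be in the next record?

405

Absent: ×3 each step, so 5, 15, 45, 135 → 405.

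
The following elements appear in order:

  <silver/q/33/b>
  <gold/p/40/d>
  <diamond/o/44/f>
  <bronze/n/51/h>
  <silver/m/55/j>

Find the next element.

Rank: repeats silver → gold → diamond → bronze, so silver, gold, diamond, bronze, silver → gold.
First letter — letters move back 1 place in the alphabet: q, p, o, n, m → l.
Third part: alternating steps +7, +4, +7, +4, …, so 33, 40, 44, 51, 55 → 62.
Second letter: b, d, f, h, j → l (letters move forward 2 places in the alphabet).
Putting it together: <gold/l/62/l>.

<gold/l/62/l>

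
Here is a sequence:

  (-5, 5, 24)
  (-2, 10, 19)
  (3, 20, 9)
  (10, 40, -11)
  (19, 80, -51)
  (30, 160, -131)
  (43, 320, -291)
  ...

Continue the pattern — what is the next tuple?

For the first slot, differences are 3, 5, 7, … (increasing by 2 each time): -5, -2, 3, 10, 19, 30, 43 → 58.
Second slot goes 5, 10, 20, 40, 80, 160, 320 → 640 (×2 each step).
For the third slot, together with the second slot always sums to 29: 24, 19, 9, -11, -51, -131, -291 → -611.
Putting it together: (58, 640, -611).

(58, 640, -611)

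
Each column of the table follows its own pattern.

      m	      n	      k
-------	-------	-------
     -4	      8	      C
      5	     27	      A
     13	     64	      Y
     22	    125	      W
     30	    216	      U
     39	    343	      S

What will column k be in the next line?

Q

Column k — letters move back 2 places in the alphabet, wrapping A→Z: C, A, Y, W, U, S → Q.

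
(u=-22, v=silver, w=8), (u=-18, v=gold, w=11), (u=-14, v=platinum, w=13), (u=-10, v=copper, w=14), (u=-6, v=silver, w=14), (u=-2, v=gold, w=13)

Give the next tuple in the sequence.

(u=2, v=platinum, w=11)

For the u, +4 each step: -22, -18, -14, -10, -6, -2 → 2.
For the v, repeats silver → gold → platinum → copper: silver, gold, platinum, copper, silver, gold → platinum.
W — differences are 3, 2, 1, … (decreasing by 1 each time): 8, 11, 13, 14, 14, 13 → 11.
Putting it together: (u=2, v=platinum, w=11).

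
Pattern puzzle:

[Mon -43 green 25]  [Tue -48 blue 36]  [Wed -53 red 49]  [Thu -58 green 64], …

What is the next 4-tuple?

For the day, runs through the weekdays Mon→Sun: Mon, Tue, Wed, Thu → Fri.
Second coordinate: −5 each step, so -43, -48, -53, -58 → -63.
Colour: repeats green → blue → red, so green, blue, red, green → blue.
Fourth coordinate: perfect squares: 5², 6², 7², …, so 25, 36, 49, 64 → 81.
So the next 4-tuple is [Fri -63 blue 81].

[Fri -63 blue 81]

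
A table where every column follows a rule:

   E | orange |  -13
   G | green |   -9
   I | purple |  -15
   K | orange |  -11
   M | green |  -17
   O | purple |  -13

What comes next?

Q  orange  -19

Letter — letters move forward 2 places in the alphabet: E, G, I, K, M, O → Q.
Colour: repeats orange → green → purple; orange, green, purple, orange, green, purple → orange.
Third component goes -13, -9, -15, -11, -17, -13 → -19 (alternating steps +4, −6, +4, −6, …).
Putting it together: Q  orange  -19.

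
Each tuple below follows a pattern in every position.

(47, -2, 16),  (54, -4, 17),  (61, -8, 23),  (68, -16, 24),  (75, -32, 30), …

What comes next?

First entry — +7 each step: 47, 54, 61, 68, 75 → 82.
Second entry: -2, -4, -8, -16, -32 → -64 (×2 each step).
Third entry goes 16, 17, 23, 24, 30 → 31 (alternating steps +1, +6, +1, +6, …).
Putting it together: (82, -64, 31).

(82, -64, 31)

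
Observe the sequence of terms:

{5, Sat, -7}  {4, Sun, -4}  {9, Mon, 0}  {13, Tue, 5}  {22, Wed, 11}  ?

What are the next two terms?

First component: each term is the sum of the two before it, so 5, 4, 9, 13, 22 → 35 → 57.
Day — runs through the weekdays Mon→Sun: Sat, Sun, Mon, Tue, Wed → Thu → Fri.
Third component: -7, -4, 0, 5, 11 → 18 → 26 (differences are 3, 4, 5, … (increasing by 1 each time)).
Putting the parts together: {35, Thu, 18} and then {57, Fri, 26}.

{35, Thu, 18}, {57, Fri, 26}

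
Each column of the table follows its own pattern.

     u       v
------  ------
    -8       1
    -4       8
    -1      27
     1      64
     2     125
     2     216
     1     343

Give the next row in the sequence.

-1  512

Column u goes -8, -4, -1, 1, 2, 2, 1 → -1 (differences are 4, 3, 2, … (decreasing by 1 each time)).
For the column v, perfect cubes: 1³, 2³, 3³, …: 1, 8, 27, 64, 125, 216, 343 → 512.
Combining the parts gives -1  512.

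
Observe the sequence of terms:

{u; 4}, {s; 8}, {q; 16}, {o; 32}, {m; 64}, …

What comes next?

Letter: u, s, q, o, m → k (letters move back 2 places in the alphabet).
Second slot: ×2 each step; 4, 8, 16, 32, 64 → 128.
So the next term is {k; 128}.

{k; 128}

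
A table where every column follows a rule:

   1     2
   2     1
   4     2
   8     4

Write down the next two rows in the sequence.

16  8; 32  16

First component — ×2 each step: 1, 2, 4, 8 → 16 → 32.
Second component: always the previous value of the first component, so 2, 1, 2, 4 → 8 → 16.
Putting the parts together: 16  8 and then 32  16.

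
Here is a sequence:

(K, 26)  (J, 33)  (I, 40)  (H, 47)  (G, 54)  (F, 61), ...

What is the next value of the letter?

Letter: K, J, I, H, G, F → E (letters move back 1 place in the alphabet).

E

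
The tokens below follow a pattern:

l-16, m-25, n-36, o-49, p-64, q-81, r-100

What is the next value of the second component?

121

Second component goes 16, 25, 36, 49, 64, 81, 100 → 121 (perfect squares: 4², 5², 6², …).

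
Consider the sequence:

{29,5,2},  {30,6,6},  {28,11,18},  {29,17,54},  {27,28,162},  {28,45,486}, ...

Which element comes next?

{26,73,1458}

First value goes 29, 30, 28, 29, 27, 28 → 26 (alternating steps +1, −2, +1, −2, …).
Second value — each term is the sum of the two before it: 5, 6, 11, 17, 28, 45 → 73.
Third value — ×3 each step: 2, 6, 18, 54, 162, 486 → 1458.
Combining the parts gives {26,73,1458}.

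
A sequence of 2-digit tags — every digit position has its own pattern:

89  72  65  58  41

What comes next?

First digit: −1 each step, mod 10, so 8, 7, 6, 5, 4 → 3.
Second digit — +3 each step, mod 10: 9, 2, 5, 8, 1 → 4.
Putting it together: 34.

34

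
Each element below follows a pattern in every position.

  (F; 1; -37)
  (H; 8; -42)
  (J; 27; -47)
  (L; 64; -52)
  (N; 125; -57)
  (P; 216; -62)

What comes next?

(R; 343; -67)

Letter — letters move forward 2 places in the alphabet: F, H, J, L, N, P → R.
Second value: perfect cubes: 1³, 2³, 3³, …, so 1, 8, 27, 64, 125, 216 → 343.
Third value: −5 each step, so -37, -42, -47, -52, -57, -62 → -67.
Putting it together: (R; 343; -67).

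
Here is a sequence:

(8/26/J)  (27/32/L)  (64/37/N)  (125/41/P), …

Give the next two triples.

(216/44/R), (343/46/T)

First part: perfect cubes: 2³, 3³, 4³, …; 8, 27, 64, 125 → 216 → 343.
Second part — differences are 6, 5, 4, … (decreasing by 1 each time): 26, 32, 37, 41 → 44 → 46.
Letter — letters move forward 2 places in the alphabet: J, L, N, P → R → T.
Putting the parts together: (216/44/R) and then (343/46/T).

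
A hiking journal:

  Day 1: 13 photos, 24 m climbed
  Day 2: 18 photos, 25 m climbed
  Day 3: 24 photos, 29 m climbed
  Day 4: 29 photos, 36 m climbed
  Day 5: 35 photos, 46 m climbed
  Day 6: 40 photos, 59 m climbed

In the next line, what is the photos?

46

Photos: alternating steps +5, +6, +5, +6, …; 13, 18, 24, 29, 35, 40 → 46.
M climbed: differences are 1, 4, 7, … (increasing by 3 each time); 24, 25, 29, 36, 46, 59 → 75.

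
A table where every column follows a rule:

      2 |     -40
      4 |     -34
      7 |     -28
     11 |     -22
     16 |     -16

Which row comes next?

22  -10

First component: differences are 2, 3, 4, … (increasing by 1 each time), so 2, 4, 7, 11, 16 → 22.
Second component: -40, -34, -28, -22, -16 → -10 (+6 each step).
So the next row is 22  -10.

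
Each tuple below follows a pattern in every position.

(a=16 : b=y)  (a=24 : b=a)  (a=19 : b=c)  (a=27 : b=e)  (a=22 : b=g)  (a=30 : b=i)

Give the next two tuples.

(a=25 : b=k), (a=33 : b=m)

A goes 16, 24, 19, 27, 22, 30 → 25 → 33 (alternating steps +8, −5, +8, −5, …).
B: letters move forward 2 places in the alphabet, wrapping Z→A, so y, a, c, e, g, i → k → m.
So the next two tuples are (a=25 : b=k) and (a=33 : b=m).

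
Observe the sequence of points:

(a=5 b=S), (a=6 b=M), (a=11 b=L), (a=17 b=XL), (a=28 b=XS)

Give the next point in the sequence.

(a=45 b=S)

For the a, each term is the sum of the two before it: 5, 6, 11, 17, 28 → 45.
B: runs through clothing sizes XS→XL, so S, M, L, XL, XS → S.
Combining the parts gives (a=45 b=S).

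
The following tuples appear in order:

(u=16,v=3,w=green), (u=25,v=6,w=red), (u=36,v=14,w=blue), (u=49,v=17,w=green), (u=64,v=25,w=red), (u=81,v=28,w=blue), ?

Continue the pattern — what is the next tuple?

(u=100,v=36,w=green)

U goes 16, 25, 36, 49, 64, 81 → 100 (perfect squares: 4², 5², 6², …).
For the v, alternating steps +3, +8, +3, +8, …: 3, 6, 14, 17, 25, 28 → 36.
W: repeats green → red → blue; green, red, blue, green, red, blue → green.
So the next tuple is (u=100,v=36,w=green).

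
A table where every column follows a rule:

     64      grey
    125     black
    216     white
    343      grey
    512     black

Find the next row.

729  white

First component: perfect cubes: 4³, 5³, 6³, …, so 64, 125, 216, 343, 512 → 729.
Shade: repeats grey → black → white; grey, black, white, grey, black → white.
Combining the parts gives 729  white.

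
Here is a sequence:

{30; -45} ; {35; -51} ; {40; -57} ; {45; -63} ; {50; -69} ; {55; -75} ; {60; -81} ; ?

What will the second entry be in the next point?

Second entry: −6 each step; -45, -51, -57, -63, -69, -75, -81 → -87.

-87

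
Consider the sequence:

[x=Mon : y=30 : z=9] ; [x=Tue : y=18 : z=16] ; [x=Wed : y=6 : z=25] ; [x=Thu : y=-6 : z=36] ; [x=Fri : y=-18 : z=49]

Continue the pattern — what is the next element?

[x=Sat : y=-30 : z=64]

X goes Mon, Tue, Wed, Thu, Fri → Sat (runs through the weekdays Mon→Sun).
Y — −12 each step: 30, 18, 6, -6, -18 → -30.
Z goes 9, 16, 25, 36, 49 → 64 (perfect squares: 3², 4², 5², …).
Combining the parts gives [x=Sat : y=-30 : z=64].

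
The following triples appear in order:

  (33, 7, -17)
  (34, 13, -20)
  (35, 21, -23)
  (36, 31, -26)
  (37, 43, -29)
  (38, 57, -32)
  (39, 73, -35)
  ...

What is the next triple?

For the first component, +1 each step: 33, 34, 35, 36, 37, 38, 39 → 40.
Second component goes 7, 13, 21, 31, 43, 57, 73 → 91 (differences are 6, 8, 10, … (increasing by 2 each time)).
Third component goes -17, -20, -23, -26, -29, -32, -35 → -38 (−3 each step).
So the next triple is (40, 91, -38).

(40, 91, -38)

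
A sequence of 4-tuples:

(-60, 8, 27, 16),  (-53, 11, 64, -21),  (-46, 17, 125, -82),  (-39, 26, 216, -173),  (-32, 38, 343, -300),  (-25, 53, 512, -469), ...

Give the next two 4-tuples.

First slot: +7 each step; -60, -53, -46, -39, -32, -25 → -18 → -11.
Second slot: 8, 11, 17, 26, 38, 53 → 71 → 92 (differences are 3, 6, 9, … (increasing by 3 each time)).
For the third slot, perfect cubes: 3³, 4³, 5³, …: 27, 64, 125, 216, 343, 512 → 729 → 1000.
Fourth slot: together with the third slot always sums to 43, so 16, -21, -82, -173, -300, -469 → -686 → -957.
Putting the parts together: (-18, 71, 729, -686) and then (-11, 92, 1000, -957).

(-18, 71, 729, -686), (-11, 92, 1000, -957)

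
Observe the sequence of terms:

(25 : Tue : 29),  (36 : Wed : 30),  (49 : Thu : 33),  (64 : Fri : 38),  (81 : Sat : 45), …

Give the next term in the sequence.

(100 : Sun : 54)

First slot goes 25, 36, 49, 64, 81 → 100 (perfect squares: 5², 6², 7², …).
Day: runs through the weekdays Mon→Sun, so Tue, Wed, Thu, Fri, Sat → Sun.
For the third slot, differences are 1, 3, 5, … (increasing by 2 each time): 29, 30, 33, 38, 45 → 54.
Combining the parts gives (100 : Sun : 54).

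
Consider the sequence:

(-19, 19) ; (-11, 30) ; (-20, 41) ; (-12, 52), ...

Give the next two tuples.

First coordinate: -19, -11, -20, -12 → -21 → -13 (alternating steps +8, −9, +8, −9, …).
Second coordinate: +11 each step; 19, 30, 41, 52 → 63 → 74.
So the next two tuples are (-21, 63) and (-13, 74).

(-21, 63), (-13, 74)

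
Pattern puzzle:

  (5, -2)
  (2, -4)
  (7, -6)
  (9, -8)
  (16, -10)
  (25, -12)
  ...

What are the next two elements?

(41, -14), (66, -16)

First entry goes 5, 2, 7, 9, 16, 25 → 41 → 66 (each term is the sum of the two before it).
Second entry — −2 each step: -2, -4, -6, -8, -10, -12 → -14 → -16.
Putting the parts together: (41, -14) and then (66, -16).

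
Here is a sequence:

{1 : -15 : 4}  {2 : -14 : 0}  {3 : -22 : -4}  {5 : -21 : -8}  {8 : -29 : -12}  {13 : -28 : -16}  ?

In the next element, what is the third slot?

First slot: 1, 2, 3, 5, 8, 13 → 21 (each term is the sum of the two before it).
Second slot goes -15, -14, -22, -21, -29, -28 → -36 (alternating steps +1, −8, +1, −8, …).
Third slot — −4 each step: 4, 0, -4, -8, -12, -16 → -20.

-20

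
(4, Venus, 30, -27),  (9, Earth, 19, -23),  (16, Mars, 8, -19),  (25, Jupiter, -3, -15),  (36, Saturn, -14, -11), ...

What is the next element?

(49, Uranus, -25, -7)

First part goes 4, 9, 16, 25, 36 → 49 (perfect squares: 2², 3², 4², …).
Planet — runs through the planets Mercury→Neptune: Venus, Earth, Mars, Jupiter, Saturn → Uranus.
For the third part, −11 each step: 30, 19, 8, -3, -14 → -25.
Fourth part: -27, -23, -19, -15, -11 → -7 (+4 each step).
Combining the parts gives (49, Uranus, -25, -7).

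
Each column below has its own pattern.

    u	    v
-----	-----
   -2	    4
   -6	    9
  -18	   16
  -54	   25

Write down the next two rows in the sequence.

Column u: ×3 each step, so -2, -6, -18, -54 → -162 → -486.
Column v: perfect squares: 2², 3², 4², …; 4, 9, 16, 25 → 36 → 49.
So the next two rows are -162  36 and -486  49.

-162  36; -486  49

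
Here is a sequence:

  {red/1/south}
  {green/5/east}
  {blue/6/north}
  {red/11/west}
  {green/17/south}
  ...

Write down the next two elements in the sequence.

{blue/28/east}, {red/45/north}

For the colour, repeats red → green → blue: red, green, blue, red, green → blue → red.
Second component: each term is the sum of the two before it, so 1, 5, 6, 11, 17 → 28 → 45.
Direction goes south, east, north, west, south → east → north (repeats south → east → north → west).
So the next two elements are {blue/28/east} and {red/45/north}.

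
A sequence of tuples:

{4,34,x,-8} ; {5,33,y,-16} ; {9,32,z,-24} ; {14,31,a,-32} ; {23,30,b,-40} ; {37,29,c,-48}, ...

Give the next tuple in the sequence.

{60,28,d,-56}

First entry — each term is the sum of the two before it: 4, 5, 9, 14, 23, 37 → 60.
Second entry: −1 each step, so 34, 33, 32, 31, 30, 29 → 28.
Letter goes x, y, z, a, b, c → d (letters move forward 1 place in the alphabet, wrapping Z→A).
Fourth entry: -8, -16, -24, -32, -40, -48 → -56 (−8 each step).
Combining the parts gives {60,28,d,-56}.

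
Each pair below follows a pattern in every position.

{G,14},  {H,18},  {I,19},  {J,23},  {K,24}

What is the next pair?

{L,28}

Letter: letters move forward 1 place in the alphabet; G, H, I, J, K → L.
Second entry — alternating steps +4, +1, +4, +1, …: 14, 18, 19, 23, 24 → 28.
Putting it together: {L,28}.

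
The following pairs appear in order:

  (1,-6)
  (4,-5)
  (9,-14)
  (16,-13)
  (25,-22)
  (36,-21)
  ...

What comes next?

First component: 1, 4, 9, 16, 25, 36 → 49 (perfect squares: 1², 2², 3², …).
Second component: alternating steps +1, −9, +1, −9, …, so -6, -5, -14, -13, -22, -21 → -30.
So the next pair is (49,-30).

(49,-30)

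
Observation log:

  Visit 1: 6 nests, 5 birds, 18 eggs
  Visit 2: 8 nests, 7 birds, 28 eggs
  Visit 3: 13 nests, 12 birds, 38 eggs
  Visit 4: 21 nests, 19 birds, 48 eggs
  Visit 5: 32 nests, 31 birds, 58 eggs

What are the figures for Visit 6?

Nests: differences are 2, 5, 8, … (increasing by 3 each time), so 6, 8, 13, 21, 32 → 46.
Birds: each term is the sum of the two before it; 5, 7, 12, 19, 31 → 50.
Eggs: 18, 28, 38, 48, 58 → 68 (+10 each step).
So the next row is 46 nests, 50 birds, 68 eggs.

46 nests, 50 birds, 68 eggs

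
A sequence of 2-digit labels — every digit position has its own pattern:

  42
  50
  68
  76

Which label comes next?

84

First digit goes 4, 5, 6, 7 → 8 (+1 each step, mod 10).
Second digit: 2, 0, 8, 6 → 4 (−2 each step, mod 10).
Putting it together: 84.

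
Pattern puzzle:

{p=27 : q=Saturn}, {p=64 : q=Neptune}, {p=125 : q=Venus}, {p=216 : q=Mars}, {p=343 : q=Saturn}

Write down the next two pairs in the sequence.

For the p, perfect cubes: 3³, 4³, 5³, …: 27, 64, 125, 216, 343 → 512 → 729.
Q: repeats Saturn → Neptune → Venus → Mars; Saturn, Neptune, Venus, Mars, Saturn → Neptune → Venus.
So the next two pairs are {p=512 : q=Neptune} and {p=729 : q=Venus}.

{p=512 : q=Neptune}, {p=729 : q=Venus}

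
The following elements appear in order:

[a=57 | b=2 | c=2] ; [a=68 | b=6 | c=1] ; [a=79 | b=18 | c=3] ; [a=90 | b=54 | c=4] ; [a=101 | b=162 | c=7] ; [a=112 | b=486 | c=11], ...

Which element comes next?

[a=123 | b=1458 | c=18]

For the a, +11 each step: 57, 68, 79, 90, 101, 112 → 123.
B: 2, 6, 18, 54, 162, 486 → 1458 (×3 each step).
C goes 2, 1, 3, 4, 7, 11 → 18 (each term is the sum of the two before it).
Combining the parts gives [a=123 | b=1458 | c=18].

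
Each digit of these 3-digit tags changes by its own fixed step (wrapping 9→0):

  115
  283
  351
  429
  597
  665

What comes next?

First digit — +1 each step, mod 10: 1, 2, 3, 4, 5, 6 → 7.
Second digit: 1, 8, 5, 2, 9, 6 → 3 (−3 each step, mod 10).
Third digit: −2 each step, mod 10, so 5, 3, 1, 9, 7, 5 → 3.
Combining the parts gives 733.

733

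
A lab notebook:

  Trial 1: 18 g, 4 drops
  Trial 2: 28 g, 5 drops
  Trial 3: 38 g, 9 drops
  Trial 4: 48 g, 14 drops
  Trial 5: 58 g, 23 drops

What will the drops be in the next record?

37

G: 18, 28, 38, 48, 58 → 68 (+10 each step).
Drops: each term is the sum of the two before it, so 4, 5, 9, 14, 23 → 37.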